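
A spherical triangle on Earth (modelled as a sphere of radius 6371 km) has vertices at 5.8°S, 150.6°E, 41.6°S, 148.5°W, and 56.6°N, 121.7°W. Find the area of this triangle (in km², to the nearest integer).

52348969 km²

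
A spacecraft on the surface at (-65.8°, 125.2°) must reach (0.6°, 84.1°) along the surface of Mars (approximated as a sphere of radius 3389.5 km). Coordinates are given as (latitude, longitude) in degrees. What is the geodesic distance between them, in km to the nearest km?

In radians: φ₁ = -1.1484, φ₂ = 0.0105, Δλ = -41.100° = -0.7173 rad.
cos c = sin φ₁ sin φ₂ + cos φ₁ cos φ₂ cos Δλ = (-0.9121)(0.0105) + (0.4099)(0.9999)(0.7536) = 0.29933,
so c = arccos(0.29933) = 1.26680 rad.
Distance = R·c = 3389.5 × 1.2668 ≈ 4294 km.

4294 km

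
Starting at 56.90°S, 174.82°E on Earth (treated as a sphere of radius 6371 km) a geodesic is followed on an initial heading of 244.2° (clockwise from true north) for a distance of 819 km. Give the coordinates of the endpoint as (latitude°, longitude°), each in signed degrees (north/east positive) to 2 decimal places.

-59.46°, 161.69°

Angular distance δ = d/R = 819/6371 = 0.12855 rad; initial bearing θ = 4.2621 rad.
sin φ₂ = sin φ₁ cos δ + cos φ₁ sin δ cos θ = (-0.8377)(0.9917) + (0.5461)(0.1282)(-0.4352) = -0.8613, so φ₂ = -59.46°.
Δλ = atan2(sin θ sin δ cos φ₁, cos δ − sin φ₁ sin φ₂) = atan2(-0.0630, 0.2702) = -13.129°.
λ₂ = 174.820° − 13.129° = 161.69°.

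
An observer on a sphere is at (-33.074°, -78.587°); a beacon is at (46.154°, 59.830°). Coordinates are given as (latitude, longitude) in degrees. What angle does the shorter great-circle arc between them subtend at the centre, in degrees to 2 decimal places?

With latitudes φ₁ = -33.074°, φ₂ = 46.154° and longitude difference Δλ = 138.417°:
cos c = sin φ₁ sin φ₂ + cos φ₁ cos φ₂ cos Δλ = (-0.5457)(0.7212) + (0.8380)(0.6927)(-0.7480) = -0.82777,
so c = arccos(-0.82777) = 2.54592 rad.
So the angular separation is 145.87°.

145.87°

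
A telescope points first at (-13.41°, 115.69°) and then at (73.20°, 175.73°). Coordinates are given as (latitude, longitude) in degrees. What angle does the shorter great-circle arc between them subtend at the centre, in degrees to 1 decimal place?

In radians: φ₁ = -0.2340, φ₂ = 1.2776, Δλ = 60.040° = 1.0479 rad.
Haversine: a = sin²(Δφ/2) + cos φ₁ cos φ₂ sin²(Δλ/2) = 0.4704 + (0.9727)(0.2890)(0.2503) = 0.54081.
Central angle c = 2·arcsin(√a) = 1.65250 rad.
So the angular separation is 94.7°.

94.7°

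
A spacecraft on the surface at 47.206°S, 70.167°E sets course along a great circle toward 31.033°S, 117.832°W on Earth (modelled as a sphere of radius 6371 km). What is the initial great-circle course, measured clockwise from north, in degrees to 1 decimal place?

Δλ = 172.001° = 3.0020 rad.
y = sin Δλ · cos φ₂ = (0.1392)(0.8569) = 0.1192
x = cos φ₁ sin φ₂ − sin φ₁ cos φ₂ cos Δλ = (0.6794)(-0.5155) − (-0.7338)(0.8569)(-0.9903) = -0.9729
θ = atan2(y, x) = 173.01°, so the bearing is 173.0°.

173.0°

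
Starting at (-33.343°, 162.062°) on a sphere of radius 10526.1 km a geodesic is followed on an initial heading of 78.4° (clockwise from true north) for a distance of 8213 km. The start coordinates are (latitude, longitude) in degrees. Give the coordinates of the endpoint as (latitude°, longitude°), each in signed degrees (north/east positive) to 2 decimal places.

Angular distance δ = d/R = 8213/10526.1 = 0.78025 rad; initial bearing θ = 1.3683 rad.
sin φ₂ = sin φ₁ cos δ + cos φ₁ sin δ cos θ = (-0.5496)(0.7107) + (0.8354)(0.7035)(0.2011) = -0.2725, so φ₂ = -15.81°.
Δλ = atan2(sin θ sin δ cos φ₁, cos δ − sin φ₁ sin φ₂) = atan2(0.5757, 0.5610) = 45.741°.
λ₂ = 162.062° + 45.741° = 207.80° → -152.20° after wrapping to (−180°, 180°].

-15.81°, -152.20°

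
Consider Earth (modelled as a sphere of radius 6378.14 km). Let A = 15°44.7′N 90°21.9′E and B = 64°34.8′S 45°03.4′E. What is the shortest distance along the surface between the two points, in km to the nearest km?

9729 km

With latitudes φ₁ = 15.745°, φ₂ = -64.580° and longitude difference Δλ = -45.308°:
cos c = sin φ₁ sin φ₂ + cos φ₁ cos φ₂ cos Δλ = (0.2714)(-0.9032) + (0.9625)(0.4293)(0.7033) = 0.04548,
so c = arccos(0.04548) = 1.52530 rad.
Distance = R·c = 6378.14 × 1.5253 ≈ 9729 km.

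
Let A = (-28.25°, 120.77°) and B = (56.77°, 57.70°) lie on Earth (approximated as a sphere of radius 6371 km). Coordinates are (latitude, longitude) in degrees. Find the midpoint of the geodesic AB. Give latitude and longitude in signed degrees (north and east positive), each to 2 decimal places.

Central angle δ = 1.7490 rad. Interpolating on the sphere with fraction f = 0.5:
P = [sin((1−f)δ)·A + sin(fδ)·B] / sin δ = 0.7796·A + 0.7796·B in Cartesian coordinates,
giving P = (-0.1230, 0.9512, 0.2831), i.e. latitude 16.45°, longitude 97.37°.

16.45°, 97.37°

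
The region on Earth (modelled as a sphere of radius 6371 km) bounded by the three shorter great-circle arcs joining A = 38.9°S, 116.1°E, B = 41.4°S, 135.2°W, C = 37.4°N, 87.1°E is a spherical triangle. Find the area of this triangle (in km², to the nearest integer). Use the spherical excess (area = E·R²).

50368260 km²

Side lengths (central angles): a = 2.5725, b = 1.4108, c = 1.3407 rad; semiperimeter s = 2.6620.
By l'Huilier's theorem, tan(E/4) = √[tan(s/2) tan((s−a)/2) tan((s−b)/2) tan((s−c)/2)], giving spherical excess E = 1.2409 rad.
Area = E·R² = 1.2409 × (6371)² ≈ 50368260 km².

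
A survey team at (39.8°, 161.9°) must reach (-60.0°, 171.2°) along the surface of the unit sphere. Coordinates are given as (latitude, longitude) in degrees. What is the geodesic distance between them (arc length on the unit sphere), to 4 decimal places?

Let φ₁ = 0.6946 rad, φ₂ = -1.0472 rad, and Δλ = 0.1623 rad.
Haversine: a = sin²(Δφ/2) + cos φ₁ cos φ₂ sin²(Δλ/2) = 0.5851 + (0.7683)(0.5000)(0.0066) = 0.58763.
Central angle c = 2·arcsin(√a) = 1.74696 rad.
On the unit sphere the arc length equals the central angle: 1.7470.

1.7470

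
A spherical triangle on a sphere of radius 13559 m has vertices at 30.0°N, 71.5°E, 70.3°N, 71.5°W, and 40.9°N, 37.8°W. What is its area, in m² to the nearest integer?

Side lengths (central angles): a = 0.5946, b = 1.4595, c = 1.3309 rad; semiperimeter s = 1.6925.
By l'Huilier's theorem, tan(E/4) = √[tan(s/2) tan((s−a)/2) tan((s−b)/2) tan((s−c)/2)], giving spherical excess E = 0.4839 rad.
Area = E·R² = 0.4839 × (13559)² ≈ 88970534 m².

88970534 m²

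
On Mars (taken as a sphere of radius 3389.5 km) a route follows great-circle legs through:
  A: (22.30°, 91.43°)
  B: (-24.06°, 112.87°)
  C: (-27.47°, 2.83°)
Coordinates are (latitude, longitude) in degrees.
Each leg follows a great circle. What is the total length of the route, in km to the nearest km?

8635 km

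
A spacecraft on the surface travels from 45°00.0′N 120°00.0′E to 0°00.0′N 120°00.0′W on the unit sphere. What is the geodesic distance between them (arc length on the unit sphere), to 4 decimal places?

1.9322

Let φ₁ = 0.7854 rad, φ₂ = 0.0000 rad, and Δλ = 2.0944 rad.
Haversine: a = sin²(Δφ/2) + cos φ₁ cos φ₂ sin²(Δλ/2) = 0.1464 + (0.7071)(1.0000)(0.7500) = 0.67678.
Central angle c = 2·arcsin(√a) = 1.93216 rad.
On the unit sphere the arc length equals the central angle: 1.9322.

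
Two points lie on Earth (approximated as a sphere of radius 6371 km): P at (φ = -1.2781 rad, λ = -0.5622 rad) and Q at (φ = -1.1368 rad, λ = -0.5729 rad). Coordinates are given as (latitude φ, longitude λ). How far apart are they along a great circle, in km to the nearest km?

Let φ₁ = -1.2781 rad, φ₂ = -1.1368 rad, and Δλ = -0.0107 rad.
cos c = sin φ₁ sin φ₂ + cos φ₁ cos φ₂ cos Δλ = (-0.9575)(-0.9073) + (0.2885)(0.4205)(0.9999) = 0.99003,
so c = arccos(0.99003) = 0.14135 rad.
Distance = R·c = 6371 × 0.1413 ≈ 901 km.

901 km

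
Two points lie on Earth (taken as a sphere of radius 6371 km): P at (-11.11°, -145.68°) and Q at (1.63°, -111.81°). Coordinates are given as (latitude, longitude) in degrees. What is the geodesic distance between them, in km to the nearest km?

4004 km

Let φ₁ = -0.1939 rad, φ₂ = 0.0284 rad, and Δλ = 0.5911 rad.
cos c = sin φ₁ sin φ₂ + cos φ₁ cos φ₂ cos Δλ = (-0.1927)(0.0284) + (0.9813)(0.9996)(0.8303) = 0.80893,
so c = arccos(0.80893) = 0.62846 rad.
Distance = R·c = 6371 × 0.6285 ≈ 4004 km.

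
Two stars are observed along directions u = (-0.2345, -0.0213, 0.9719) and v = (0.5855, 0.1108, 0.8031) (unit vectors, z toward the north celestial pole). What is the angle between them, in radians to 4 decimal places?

0.8752 rad

u·v = 0.6409; |u| = 1.0000, |v| = 1.0000.
cos θ = (u·v)/(|u||v|) = 0.6408, so θ = 0.8752 rad.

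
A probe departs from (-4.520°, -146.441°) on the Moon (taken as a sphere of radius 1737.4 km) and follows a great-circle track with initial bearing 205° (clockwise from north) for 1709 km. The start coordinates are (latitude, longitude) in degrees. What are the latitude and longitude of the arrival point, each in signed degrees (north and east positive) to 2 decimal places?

Angular distance δ = d/R = 1709/1737.4 = 0.98365 rad; initial bearing θ = 3.5779 rad.
sin φ₂ = sin φ₁ cos δ + cos φ₁ sin δ cos θ = (-0.0788)(0.5540) + (0.9969)(0.8325)(-0.9063) = -0.7958, so φ₂ = -52.73°.
Δλ = atan2(sin θ sin δ cos φ₁, cos δ − sin φ₁ sin φ₂) = atan2(-0.3507, 0.4913) = -35.525°.
λ₂ = -146.441° − 35.525° = -181.97° → 178.03° after wrapping to (−180°, 180°].

-52.73°, 178.03°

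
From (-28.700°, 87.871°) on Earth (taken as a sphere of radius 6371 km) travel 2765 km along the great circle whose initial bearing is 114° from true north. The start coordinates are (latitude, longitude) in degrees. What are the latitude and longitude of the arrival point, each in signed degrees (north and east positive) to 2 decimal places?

Angular distance δ = d/R = 2765/6371 = 0.43400 rad; initial bearing θ = 1.9897 rad.
sin φ₂ = sin φ₁ cos δ + cos φ₁ sin δ cos θ = (-0.4802)(0.9073) + (0.8771)(0.4205)(-0.4067) = -0.5857, so φ₂ = -35.85°.
Δλ = atan2(sin θ sin δ cos φ₁, cos δ − sin φ₁ sin φ₂) = atan2(0.3370, 0.6260) = 28.291°.
λ₂ = 87.871° + 28.291° = 116.16°.

-35.85°, 116.16°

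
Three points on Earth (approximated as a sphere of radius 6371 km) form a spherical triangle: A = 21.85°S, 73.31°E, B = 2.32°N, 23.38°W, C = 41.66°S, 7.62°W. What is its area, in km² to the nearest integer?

23155546 km²

Side lengths (central angles): a = 0.8072, b = 1.2061, c = 1.6942 rad; semiperimeter s = 1.8537.
By l'Huilier's theorem, tan(E/4) = √[tan(s/2) tan((s−a)/2) tan((s−b)/2) tan((s−c)/2)], giving spherical excess E = 0.5705 rad.
Area = E·R² = 0.5705 × (6371)² ≈ 23155546 km².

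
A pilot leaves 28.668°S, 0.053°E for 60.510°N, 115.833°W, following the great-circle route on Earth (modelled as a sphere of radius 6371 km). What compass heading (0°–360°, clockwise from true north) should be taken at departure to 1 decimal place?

Δλ = -115.886° = -2.0226 rad.
y = sin Δλ · cos φ₂ = (-0.8997)(0.4923) = -0.4429
x = cos φ₁ sin φ₂ − sin φ₁ cos φ₂ cos Δλ = (0.8774)(0.8704) − (-0.4797)(0.4923)(-0.4366) = 0.6606
θ = atan2(y, x) = -33.84°; adding 360° gives 326.2°.

326.2°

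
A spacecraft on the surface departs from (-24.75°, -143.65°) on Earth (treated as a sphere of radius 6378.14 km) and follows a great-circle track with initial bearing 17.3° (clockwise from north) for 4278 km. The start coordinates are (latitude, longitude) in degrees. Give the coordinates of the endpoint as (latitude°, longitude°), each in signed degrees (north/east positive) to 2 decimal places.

12.18°, -132.75°

Angular distance δ = d/R = 4278/6378.14 = 0.67073 rad; initial bearing θ = 0.3019 rad.
sin φ₂ = sin φ₁ cos δ + cos φ₁ sin δ cos θ = (-0.4187)(0.7834) + (0.9081)(0.6216)(0.9548) = 0.2110, so φ₂ = 12.18°.
Δλ = atan2(sin θ sin δ cos φ₁, cos δ − sin φ₁ sin φ₂) = atan2(0.1679, 0.8717) = 10.900°.
λ₂ = -143.650° + 10.900° = -132.75°.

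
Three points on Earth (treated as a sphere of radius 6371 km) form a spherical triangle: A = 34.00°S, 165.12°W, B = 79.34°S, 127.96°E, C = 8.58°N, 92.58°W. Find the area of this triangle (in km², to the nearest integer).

Side lengths (central angles): a = 1.8604, b = 1.4075, c = 0.9152 rad; semiperimeter s = 2.0916.
By l'Huilier's theorem, tan(E/4) = √[tan(s/2) tan((s−a)/2) tan((s−b)/2) tan((s−c)/2)], giving spherical excess E = 0.8591 rad.
Area = E·R² = 0.8591 × (6371)² ≈ 34870568 km².

34870568 km²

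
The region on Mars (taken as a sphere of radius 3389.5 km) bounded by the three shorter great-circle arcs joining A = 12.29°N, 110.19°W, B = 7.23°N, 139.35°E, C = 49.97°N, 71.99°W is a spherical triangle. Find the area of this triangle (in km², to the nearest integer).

Side lengths (central angles): a = 2.0360, b = 0.8542, c = 1.8881 rad; semiperimeter s = 2.3891.
By l'Huilier's theorem, tan(E/4) = √[tan(s/2) tan((s−a)/2) tan((s−b)/2) tan((s−c)/2)], giving spherical excess E = 1.2891 rad.
Area = E·R² = 1.2891 × (3389.5)² ≈ 14810601 km².

14810601 km²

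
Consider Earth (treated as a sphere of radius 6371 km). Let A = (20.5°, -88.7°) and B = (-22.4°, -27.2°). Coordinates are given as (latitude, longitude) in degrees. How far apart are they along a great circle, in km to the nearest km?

8201 km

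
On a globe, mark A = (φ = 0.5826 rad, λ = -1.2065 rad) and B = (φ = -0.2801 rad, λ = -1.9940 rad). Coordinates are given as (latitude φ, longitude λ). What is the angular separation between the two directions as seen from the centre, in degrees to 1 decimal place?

65.5°

In radians: φ₁ = 0.5826, φ₂ = -0.2801, Δλ = -45.120° = -0.7875 rad.
cos c = sin φ₁ sin φ₂ + cos φ₁ cos φ₂ cos Δλ = (0.5502)(-0.2765) + (0.8350)(0.9610)(0.7056) = 0.41415,
so c = arccos(0.41415) = 1.14379 rad.
So the angular separation is 65.5°.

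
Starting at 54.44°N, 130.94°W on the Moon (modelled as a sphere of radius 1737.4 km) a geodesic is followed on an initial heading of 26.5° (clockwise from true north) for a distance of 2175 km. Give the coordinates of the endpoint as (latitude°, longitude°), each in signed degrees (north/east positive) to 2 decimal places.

Angular distance δ = d/R = 2175/1737.4 = 1.25187 rad; initial bearing θ = 0.4625 rad.
sin φ₂ = sin φ₁ cos δ + cos φ₁ sin δ cos θ = (0.8135)(0.3135) + (0.5816)(0.9496)(0.8949) = 0.7493, so φ₂ = 48.53°.
Δλ = atan2(sin θ sin δ cos φ₁, cos δ − sin φ₁ sin φ₂) = atan2(0.2464, -0.2960) = 140.224°.
λ₂ = -130.940° + 140.224° = 9.28°.

48.53°, 9.28°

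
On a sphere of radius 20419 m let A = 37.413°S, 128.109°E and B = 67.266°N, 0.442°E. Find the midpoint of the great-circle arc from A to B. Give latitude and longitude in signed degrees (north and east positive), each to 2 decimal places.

26.31°, 99.38°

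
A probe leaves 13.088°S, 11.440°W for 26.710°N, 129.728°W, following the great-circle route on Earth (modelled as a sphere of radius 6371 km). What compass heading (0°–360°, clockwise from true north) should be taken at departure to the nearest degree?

293°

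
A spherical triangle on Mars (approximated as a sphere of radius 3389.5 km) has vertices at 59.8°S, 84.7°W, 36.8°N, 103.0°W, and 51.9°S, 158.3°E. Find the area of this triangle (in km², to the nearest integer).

Side lengths (central angles): a = 2.1485, b = 1.0013, c = 1.7065 rad; semiperimeter s = 2.4282.
By l'Huilier's theorem, tan(E/4) = √[tan(s/2) tan((s−a)/2) tan((s−b)/2) tan((s−c)/2)], giving spherical excess E = 1.3510 rad.
Area = E·R² = 1.3510 × (3389.5)² ≈ 15521225 km².

15521225 km²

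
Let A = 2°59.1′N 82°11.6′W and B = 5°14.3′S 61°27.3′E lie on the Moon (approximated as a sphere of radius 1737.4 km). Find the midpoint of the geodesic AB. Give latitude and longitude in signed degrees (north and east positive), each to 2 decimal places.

Central angle δ = 2.5076 rad. Interpolating on the sphere with fraction f = 0.5:
P = [sin((1−f)δ)·A + sin(fδ)·B] / sin δ = 1.6041·A + 1.6041·B in Cartesian coordinates,
giving P = (0.9809, -0.1839, -0.0629), i.e. latitude -3.61°, longitude -10.62°.

-3.61°, -10.62°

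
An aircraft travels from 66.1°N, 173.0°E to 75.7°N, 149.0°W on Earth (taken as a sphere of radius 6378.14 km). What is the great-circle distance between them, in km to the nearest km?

1698 km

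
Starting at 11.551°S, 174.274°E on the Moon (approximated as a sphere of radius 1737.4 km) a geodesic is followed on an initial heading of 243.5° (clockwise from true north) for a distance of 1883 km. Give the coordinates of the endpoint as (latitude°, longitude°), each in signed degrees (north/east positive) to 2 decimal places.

-28.69°, 109.91°

Angular distance δ = d/R = 1883/1737.4 = 1.08380 rad; initial bearing θ = 4.2499 rad.
sin φ₂ = sin φ₁ cos δ + cos φ₁ sin δ cos θ = (-0.2002)(0.4680) + (0.9797)(0.8837)(-0.4462) = -0.4800, so φ₂ = -28.69°.
Δλ = atan2(sin θ sin δ cos φ₁, cos δ − sin φ₁ sin φ₂) = atan2(-0.7749, 0.3718) = -64.365°.
λ₂ = 174.274° − 64.365° = 109.91°.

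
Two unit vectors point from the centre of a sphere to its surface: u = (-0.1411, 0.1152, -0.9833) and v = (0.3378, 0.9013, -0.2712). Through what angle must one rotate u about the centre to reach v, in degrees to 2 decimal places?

71.17°

u·v = 0.3228; |u| = 1.0000, |v| = 1.0000.
cos θ = (u·v)/(|u||v|) = 0.3228, so θ = 71.17°.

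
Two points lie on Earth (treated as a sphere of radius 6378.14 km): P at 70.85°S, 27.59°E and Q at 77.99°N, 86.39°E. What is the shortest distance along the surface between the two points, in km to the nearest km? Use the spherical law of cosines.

In radians: φ₁ = -1.2366, φ₂ = 1.3612, Δλ = 58.800° = 1.0263 rad.
cos c = sin φ₁ sin φ₂ + cos φ₁ cos φ₂ cos Δλ = (-0.9447)(0.9781) + (0.3280)(0.2081)(0.5180) = -0.88863,
so c = arccos(-0.88863) = 2.66513 rad.
Distance = R·c = 6378.14 × 2.6651 ≈ 16999 km.

16999 km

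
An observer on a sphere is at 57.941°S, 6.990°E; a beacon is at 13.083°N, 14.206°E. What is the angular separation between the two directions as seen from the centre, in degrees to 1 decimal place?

Let φ₁ = -1.0113 rad, φ₂ = 0.2283 rad, and Δλ = 0.1259 rad.
cos c = sin φ₁ sin φ₂ + cos φ₁ cos φ₂ cos Δλ = (-0.8475)(0.2264) + (0.5308)(0.9740)(0.9921) = 0.32108,
so c = arccos(0.32108) = 1.24393 rad.
So the angular separation is 71.3°.

71.3°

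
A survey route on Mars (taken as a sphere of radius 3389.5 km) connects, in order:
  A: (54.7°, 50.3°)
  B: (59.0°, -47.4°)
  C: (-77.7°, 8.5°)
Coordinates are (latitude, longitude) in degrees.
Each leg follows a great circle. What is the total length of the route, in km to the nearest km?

11217 km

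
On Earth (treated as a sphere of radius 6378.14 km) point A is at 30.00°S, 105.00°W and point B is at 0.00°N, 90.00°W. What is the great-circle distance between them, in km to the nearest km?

3699 km

In radians: φ₁ = -0.5236, φ₂ = 0.0000, Δλ = 15.000° = 0.2618 rad.
cos c = sin φ₁ sin φ₂ + cos φ₁ cos φ₂ cos Δλ = (-0.5000)(0.0000) + (0.8660)(1.0000)(0.9659) = 0.83652,
so c = arccos(0.83652) = 0.57990 rad.
Distance = R·c = 6378.14 × 0.5799 ≈ 3699 km.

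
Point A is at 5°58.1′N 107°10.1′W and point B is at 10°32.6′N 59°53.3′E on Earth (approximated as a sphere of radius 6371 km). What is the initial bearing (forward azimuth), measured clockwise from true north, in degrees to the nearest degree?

With φ₁ = 0.1042, φ₂ = 0.1840, Δλ = 2.9157 rad, the forward-azimuth formula gives
θ = atan2( sin Δλ cos φ₂ , cos φ₁ sin φ₂ − sin φ₁ cos φ₂ cos Δλ ) = atan2(0.2202, 0.2816) = 38.02°.
So the initial bearing is 38°.

38°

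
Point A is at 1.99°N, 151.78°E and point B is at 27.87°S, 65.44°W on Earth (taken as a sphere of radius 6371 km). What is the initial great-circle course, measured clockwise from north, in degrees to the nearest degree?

With φ₁ = 0.0347, φ₂ = -0.4864, Δλ = 2.4920 rad, the forward-azimuth formula gives
θ = atan2( sin Δλ cos φ₂ , cos φ₁ sin φ₂ − sin φ₁ cos φ₂ cos Δλ ) = atan2(0.5347, -0.4427) = 129.62°.
So the initial bearing is 130°.

130°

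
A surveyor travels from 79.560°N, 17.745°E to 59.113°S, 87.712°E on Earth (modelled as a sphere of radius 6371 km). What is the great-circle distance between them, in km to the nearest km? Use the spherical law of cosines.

In radians: φ₁ = 1.3886, φ₂ = -1.0317, Δλ = 69.967° = 1.2212 rad.
cos c = sin φ₁ sin φ₂ + cos φ₁ cos φ₂ cos Δλ = (0.9834)(-0.8582) + (0.1812)(0.5133)(0.3426) = -0.81211,
so c = arccos(-0.81211) = 2.51855 rad.
Distance = R·c = 6371 × 2.5186 ≈ 16046 km.

16046 km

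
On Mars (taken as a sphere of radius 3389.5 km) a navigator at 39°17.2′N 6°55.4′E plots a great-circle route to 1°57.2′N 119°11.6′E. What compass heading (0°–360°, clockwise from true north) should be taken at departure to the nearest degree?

74°

With φ₁ = 0.6857, φ₂ = 0.0341, Δλ = 1.9595 rad, the forward-azimuth formula gives
θ = atan2( sin Δλ cos φ₂ , cos φ₁ sin φ₂ − sin φ₁ cos φ₂ cos Δλ ) = atan2(0.9249, 0.2662) = 73.94°.
So the initial bearing is 74°.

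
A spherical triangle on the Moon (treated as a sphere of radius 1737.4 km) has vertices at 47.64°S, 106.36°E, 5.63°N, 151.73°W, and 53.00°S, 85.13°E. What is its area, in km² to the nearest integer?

Side lengths (central angles): a = 1.9886, b = 0.2532, c = 1.7833 rad; semiperimeter s = 2.0126.
By l'Huilier's theorem, tan(E/4) = √[tan(s/2) tan((s−a)/2) tan((s−b)/2) tan((s−c)/2)], giving spherical excess E = 0.2050 rad.
Area = E·R² = 0.2050 × (1737.4)² ≈ 618820 km².

618820 km²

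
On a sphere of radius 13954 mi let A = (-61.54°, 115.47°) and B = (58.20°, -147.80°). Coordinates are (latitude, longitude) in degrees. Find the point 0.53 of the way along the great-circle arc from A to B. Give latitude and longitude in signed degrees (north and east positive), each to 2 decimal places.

Central angle δ = 2.4601 rad. Interpolating on the sphere with fraction f = 0.53:
P = [sin((1−f)δ)·A + sin(fδ)·B] / sin δ = 1.4529·A + 1.5311·B in Cartesian coordinates,
giving P = (-0.9805, 0.1951, 0.0240), i.e. latitude 1.37°, longitude 168.74°.

1.37°, 168.74°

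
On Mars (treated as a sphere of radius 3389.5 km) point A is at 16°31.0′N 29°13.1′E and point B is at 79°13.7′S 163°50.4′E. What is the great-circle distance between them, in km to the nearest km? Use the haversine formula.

6738 km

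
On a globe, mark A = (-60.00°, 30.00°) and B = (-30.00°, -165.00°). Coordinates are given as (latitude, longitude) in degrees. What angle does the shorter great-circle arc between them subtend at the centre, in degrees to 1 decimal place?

89.2°

With latitudes φ₁ = -60.000°, φ₂ = -30.000° and longitude difference Δλ = 165.000°:
cos c = sin φ₁ sin φ₂ + cos φ₁ cos φ₂ cos Δλ = (-0.8660)(-0.5000) + (0.5000)(0.8660)(-0.9659) = 0.01475,
so c = arccos(0.01475) = 1.55604 rad.
So the angular separation is 89.2°.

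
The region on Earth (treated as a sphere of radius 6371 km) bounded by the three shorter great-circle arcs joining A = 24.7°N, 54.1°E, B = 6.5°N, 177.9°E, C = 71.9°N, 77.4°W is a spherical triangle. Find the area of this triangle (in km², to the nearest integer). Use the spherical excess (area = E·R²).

67556765 km²

Side lengths (central angles): a = 1.5415, b = 1.3591, c = 2.0430 rad; semiperimeter s = 2.4718.
By l'Huilier's theorem, tan(E/4) = √[tan(s/2) tan((s−a)/2) tan((s−b)/2) tan((s−c)/2)], giving spherical excess E = 1.6644 rad.
Area = E·R² = 1.6644 × (6371)² ≈ 67556765 km².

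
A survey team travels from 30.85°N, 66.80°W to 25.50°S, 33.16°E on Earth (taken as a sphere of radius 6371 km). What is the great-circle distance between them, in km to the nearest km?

With latitudes φ₁ = 30.850°, φ₂ = -25.500° and longitude difference Δλ = 99.960°:
cos c = sin φ₁ sin φ₂ + cos φ₁ cos φ₂ cos Δλ = (0.5128)(-0.4305) + (0.8585)(0.9026)(-0.1730) = -0.35479,
so c = arccos(-0.35479) = 1.93348 rad.
Distance = R·c = 6371 × 1.9335 ≈ 12318 km.

12318 km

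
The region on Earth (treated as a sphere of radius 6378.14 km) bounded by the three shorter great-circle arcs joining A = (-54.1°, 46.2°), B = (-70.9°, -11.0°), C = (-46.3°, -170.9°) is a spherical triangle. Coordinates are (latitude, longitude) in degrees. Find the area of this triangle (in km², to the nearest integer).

Side lengths (central angles): a = 1.0805, b = 1.3052, c = 0.5168 rad; semiperimeter s = 1.4513.
By l'Huilier's theorem, tan(E/4) = √[tan(s/2) tan((s−a)/2) tan((s−b)/2) tan((s−c)/2)], giving spherical excess E = 0.3128 rad.
Area = E·R² = 0.3128 × (6378.14)² ≈ 12725622 km².

12725622 km²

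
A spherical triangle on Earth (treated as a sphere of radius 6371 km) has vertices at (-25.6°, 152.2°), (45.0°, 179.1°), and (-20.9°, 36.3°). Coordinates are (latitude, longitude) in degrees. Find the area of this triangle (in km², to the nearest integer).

93370043 km²

Side lengths (central angles): a = 2.4629, b = 1.7863, c = 1.3045 rad; semiperimeter s = 2.7769.
By l'Huilier's theorem, tan(E/4) = √[tan(s/2) tan((s−a)/2) tan((s−b)/2) tan((s−c)/2)], giving spherical excess E = 2.3003 rad.
Area = E·R² = 2.3003 × (6371)² ≈ 93370043 km².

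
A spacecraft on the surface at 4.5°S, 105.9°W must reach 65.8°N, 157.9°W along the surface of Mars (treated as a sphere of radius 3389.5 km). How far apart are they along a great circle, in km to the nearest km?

4711 km

With latitudes φ₁ = -4.500°, φ₂ = 65.800° and longitude difference Δλ = -52.000°:
Haversine: a = sin²(Δφ/2) + cos φ₁ cos φ₂ sin²(Δλ/2) = 0.3315 + (0.9969)(0.4099)(0.1922) = 0.40998.
Central angle c = 2·arcsin(√a) = 1.38978 rad.
Distance = R·c = 3389.5 × 1.3898 ≈ 4711 km.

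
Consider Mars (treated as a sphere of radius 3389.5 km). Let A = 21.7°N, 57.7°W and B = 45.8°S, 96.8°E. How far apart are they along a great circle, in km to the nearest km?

Let φ₁ = 0.3787 rad, φ₂ = -0.7994 rad, and Δλ = 2.6965 rad.
cos c = sin φ₁ sin φ₂ + cos φ₁ cos φ₂ cos Δλ = (0.3697)(-0.7169) + (0.9291)(0.6972)(-0.9026) = -0.84973,
so c = arccos(-0.84973) = 2.58627 rad.
Distance = R·c = 3389.5 × 2.5863 ≈ 8766 km.

8766 km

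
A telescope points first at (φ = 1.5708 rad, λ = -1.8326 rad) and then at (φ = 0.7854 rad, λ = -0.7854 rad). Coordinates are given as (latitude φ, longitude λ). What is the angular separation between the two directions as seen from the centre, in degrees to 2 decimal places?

With latitudes φ₁ = 90.000°, φ₂ = 45.000° and longitude difference Δλ = 60.000°:
Haversine: a = sin²(Δφ/2) + cos φ₁ cos φ₂ sin²(Δλ/2) = 0.1464 + (-0.0000)(0.7071)(0.2500) = 0.14645.
Central angle c = 2·arcsin(√a) = 0.78540 rad.
So the angular separation is 45.00°.

45.00°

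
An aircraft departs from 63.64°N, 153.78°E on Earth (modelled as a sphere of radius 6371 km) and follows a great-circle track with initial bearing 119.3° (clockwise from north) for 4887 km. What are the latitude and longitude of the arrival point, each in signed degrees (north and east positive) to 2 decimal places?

29.62°, -162.09°

Angular distance δ = d/R = 4887/6371 = 0.76707 rad; initial bearing θ = 2.0822 rad.
sin φ₂ = sin φ₁ cos δ + cos φ₁ sin δ cos θ = (0.8960)(0.7199) + (0.4440)(0.6940)(-0.4894) = 0.4943, so φ₂ = 29.62°.
Δλ = atan2(sin θ sin δ cos φ₁, cos δ − sin φ₁ sin φ₂) = atan2(0.2687, 0.2771) = 44.126°.
λ₂ = 153.780° + 44.126° = 197.91° → -162.09° after wrapping to (−180°, 180°].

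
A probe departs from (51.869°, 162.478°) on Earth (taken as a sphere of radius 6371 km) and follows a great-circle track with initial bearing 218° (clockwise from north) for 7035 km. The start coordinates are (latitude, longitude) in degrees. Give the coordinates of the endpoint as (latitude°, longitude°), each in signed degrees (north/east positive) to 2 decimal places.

Angular distance δ = d/R = 7035/6371 = 1.10422 rad; initial bearing θ = 3.8048 rad.
sin φ₂ = sin φ₁ cos δ + cos φ₁ sin δ cos θ = (0.7866)(0.4498) + (0.6175)(0.8931)(-0.7880) = -0.0807, so φ₂ = -4.63°.
Δλ = atan2(sin θ sin δ cos φ₁, cos δ − sin φ₁ sin φ₂) = atan2(-0.3395, 0.5133) = -33.481°.
λ₂ = 162.478° − 33.481° = 129.00°.

-4.63°, 129.00°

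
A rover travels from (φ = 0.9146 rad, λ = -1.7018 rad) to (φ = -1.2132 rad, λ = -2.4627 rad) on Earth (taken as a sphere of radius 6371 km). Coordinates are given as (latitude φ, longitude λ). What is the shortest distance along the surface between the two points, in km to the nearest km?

14009 km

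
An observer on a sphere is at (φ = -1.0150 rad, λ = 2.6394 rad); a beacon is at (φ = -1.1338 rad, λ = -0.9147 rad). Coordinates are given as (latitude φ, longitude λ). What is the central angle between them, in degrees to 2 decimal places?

55.59°

In radians: φ₁ = -1.0150, φ₂ = -1.1338, Δλ = 156.365° = 2.7291 rad.
Haversine: a = sin²(Δφ/2) + cos φ₁ cos φ₂ sin²(Δλ/2) = 0.0035 + (0.5276)(0.4232)(0.9581) = 0.21746.
Central angle c = 2·arcsin(√a) = 0.97026 rad.
So the angular separation is 55.59°.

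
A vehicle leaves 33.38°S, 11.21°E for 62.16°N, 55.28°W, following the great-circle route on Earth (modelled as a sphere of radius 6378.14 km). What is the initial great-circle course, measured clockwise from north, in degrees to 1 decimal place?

Δλ = -66.490° = -1.1605 rad.
y = sin Δλ · cos φ₂ = (-0.9170)(0.4670) = -0.4282
x = cos φ₁ sin φ₂ − sin φ₁ cos φ₂ cos Δλ = (0.8350)(0.8843) − (-0.5502)(0.4670)(0.3989) = 0.8409
θ = atan2(y, x) = -26.99°; adding 360° gives 333.0°.

333.0°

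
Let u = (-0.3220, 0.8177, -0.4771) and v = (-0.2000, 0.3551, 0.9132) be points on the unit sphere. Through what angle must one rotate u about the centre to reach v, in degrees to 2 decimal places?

94.64°

u·v = -0.0809; |u| = 1.0000, |v| = 1.0000.
cos θ = (u·v)/(|u||v|) = -0.0809, so θ = 94.64°.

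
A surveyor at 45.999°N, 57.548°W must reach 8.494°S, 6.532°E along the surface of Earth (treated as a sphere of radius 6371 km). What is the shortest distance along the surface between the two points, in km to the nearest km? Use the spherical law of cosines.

Let φ₁ = 0.8028 rad, φ₂ = -0.1482 rad, and Δλ = 1.1184 rad.
cos c = sin φ₁ sin φ₂ + cos φ₁ cos φ₂ cos Δλ = (0.7193)(-0.1477) + (0.6947)(0.9890)(0.4371) = 0.19407,
so c = arccos(0.19407) = 1.37548 rad.
Distance = R·c = 6371 × 1.3755 ≈ 8763 km.

8763 km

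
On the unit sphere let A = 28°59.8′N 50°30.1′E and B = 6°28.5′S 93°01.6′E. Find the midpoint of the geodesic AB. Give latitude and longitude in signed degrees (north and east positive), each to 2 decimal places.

12.06°, 73.18°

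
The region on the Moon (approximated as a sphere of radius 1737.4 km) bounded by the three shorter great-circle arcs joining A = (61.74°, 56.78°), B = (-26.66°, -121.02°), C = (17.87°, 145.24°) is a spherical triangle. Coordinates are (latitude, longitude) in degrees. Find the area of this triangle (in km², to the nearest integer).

6719532 km²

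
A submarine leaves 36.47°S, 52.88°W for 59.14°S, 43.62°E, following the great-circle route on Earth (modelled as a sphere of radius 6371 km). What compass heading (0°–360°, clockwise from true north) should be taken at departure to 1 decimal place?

With φ₁ = -0.6365, φ₂ = -1.0322, Δλ = 1.6842 rad, the forward-azimuth formula gives
θ = atan2( sin Δλ cos φ₂ , cos φ₁ sin φ₂ − sin φ₁ cos φ₂ cos Δλ ) = atan2(0.5096, -0.7248) = 144.89°.
So the initial bearing is 144.9°.

144.9°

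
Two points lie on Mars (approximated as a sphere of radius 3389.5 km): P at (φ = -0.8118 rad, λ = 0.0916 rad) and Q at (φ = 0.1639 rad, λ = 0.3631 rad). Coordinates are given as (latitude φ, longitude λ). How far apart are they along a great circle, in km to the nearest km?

In radians: φ₁ = -0.8118, φ₂ = 0.1639, Δλ = 15.556° = 0.2715 rad.
cos c = sin φ₁ sin φ₂ + cos φ₁ cos φ₂ cos Δλ = (-0.7255)(0.1632) + (0.6882)(0.9866)(0.9634) = 0.53572,
so c = arccos(0.53572) = 1.00544 rad.
Distance = R·c = 3389.5 × 1.0054 ≈ 3408 km.

3408 km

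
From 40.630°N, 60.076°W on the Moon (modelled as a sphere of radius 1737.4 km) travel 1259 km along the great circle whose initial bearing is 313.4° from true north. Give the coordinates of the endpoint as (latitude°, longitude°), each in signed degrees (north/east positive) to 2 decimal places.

Angular distance δ = d/R = 1259/1737.4 = 0.72465 rad; initial bearing θ = 5.4699 rad.
sin φ₂ = sin φ₁ cos δ + cos φ₁ sin δ cos θ = (0.6512)(0.7487) + (0.7589)(0.6629)(0.6871) = 0.8332, so φ₂ = 56.43°.
Δλ = atan2(sin θ sin δ cos φ₁, cos δ − sin φ₁ sin φ₂) = atan2(-0.3655, 0.2062) = -60.575°.
λ₂ = -60.076° − 60.575° = -120.65°.

56.43°, -120.65°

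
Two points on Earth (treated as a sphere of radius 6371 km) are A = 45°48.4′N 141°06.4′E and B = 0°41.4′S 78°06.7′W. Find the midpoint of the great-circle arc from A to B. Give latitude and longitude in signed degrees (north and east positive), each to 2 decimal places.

Central angle δ = 2.1515 rad. Interpolating on the sphere with fraction f = 0.5:
P = [sin((1−f)δ)·A + sin(fδ)·B] / sin δ = 1.0525·A + 1.0525·B in Cartesian coordinates,
giving P = (-0.3542, -0.5692, 0.7420), i.e. latitude 47.90°, longitude -121.90°.

47.90°, -121.90°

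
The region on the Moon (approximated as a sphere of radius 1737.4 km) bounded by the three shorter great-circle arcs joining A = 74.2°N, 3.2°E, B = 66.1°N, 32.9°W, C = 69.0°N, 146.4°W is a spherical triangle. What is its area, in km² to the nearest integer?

242211 km²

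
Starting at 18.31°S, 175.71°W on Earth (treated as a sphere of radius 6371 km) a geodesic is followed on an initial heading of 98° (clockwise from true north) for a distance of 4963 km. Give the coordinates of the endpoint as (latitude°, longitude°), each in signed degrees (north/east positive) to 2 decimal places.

-18.44°, -128.54°

Angular distance δ = d/R = 4963/6371 = 0.77900 rad; initial bearing θ = 1.7104 rad.
sin φ₂ = sin φ₁ cos δ + cos φ₁ sin δ cos θ = (-0.3142)(0.7116) + (0.9494)(0.7026)(-0.1392) = -0.3164, so φ₂ = -18.44°.
Δλ = atan2(sin θ sin δ cos φ₁, cos δ − sin φ₁ sin φ₂) = atan2(0.6605, 0.6122) = 47.173°.
λ₂ = -175.710° + 47.173° = -128.54°.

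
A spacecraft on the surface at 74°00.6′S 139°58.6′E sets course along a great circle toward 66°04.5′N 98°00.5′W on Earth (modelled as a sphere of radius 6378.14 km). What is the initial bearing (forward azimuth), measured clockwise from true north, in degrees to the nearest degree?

Δλ = 122.015° = 2.1296 rad.
y = sin Δλ · cos φ₂ = (0.8479)(0.4055) = 0.3439
x = cos φ₁ sin φ₂ − sin φ₁ cos φ₂ cos Δλ = (0.2755)(0.9141) − (-0.9613)(0.4055)(-0.5301) = 0.0451
θ = atan2(y, x) = 82.52°, so the bearing is 83°.

83°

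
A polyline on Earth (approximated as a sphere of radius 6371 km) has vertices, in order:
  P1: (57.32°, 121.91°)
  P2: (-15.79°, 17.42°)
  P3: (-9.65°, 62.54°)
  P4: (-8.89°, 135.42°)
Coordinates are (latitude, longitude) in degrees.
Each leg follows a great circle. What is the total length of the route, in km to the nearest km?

25261 km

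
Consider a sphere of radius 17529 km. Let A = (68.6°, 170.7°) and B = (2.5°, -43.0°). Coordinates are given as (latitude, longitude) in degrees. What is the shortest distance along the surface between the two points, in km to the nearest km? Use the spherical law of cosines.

32193 km

With latitudes φ₁ = 68.600°, φ₂ = 2.500° and longitude difference Δλ = 146.300°:
cos c = sin φ₁ sin φ₂ + cos φ₁ cos φ₂ cos Δλ = (0.9311)(0.0436) + (0.3649)(0.9990)(-0.8320) = -0.26266,
so c = arccos(-0.26266) = 1.83657 rad.
Distance = R·c = 17529 × 1.8366 ≈ 32193 km.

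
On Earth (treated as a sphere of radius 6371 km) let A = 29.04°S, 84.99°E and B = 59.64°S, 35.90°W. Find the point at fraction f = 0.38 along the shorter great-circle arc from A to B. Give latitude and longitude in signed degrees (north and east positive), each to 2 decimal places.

The central angle between A and B is δ = 1.3776 rad.
With f = 0.38, the slerp weights are sin((1−f)δ)/sin δ = 0.7683 and sin(fδ)/sin δ = 0.5094.
Weighted sum of the unit vectors: (0.7683)·(0.0764,0.8709,-0.4854) + (0.5094)·(0.4094,-0.2964,-0.8629) = (0.2672, 0.5182, -0.8125).
Converting back: φ = atan2(z, √(x²+y²)) = -54.34°, λ = atan2(y, x) = 62.72°.

-54.34°, 62.72°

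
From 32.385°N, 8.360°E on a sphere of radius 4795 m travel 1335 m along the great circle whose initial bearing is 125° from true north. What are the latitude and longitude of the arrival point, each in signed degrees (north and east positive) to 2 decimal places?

Angular distance δ = d/R = 1335/4795 = 0.27842 rad; initial bearing θ = 2.1817 rad.
sin φ₂ = sin φ₁ cos δ + cos φ₁ sin δ cos θ = (0.5356)(0.9615) + (0.8445)(0.2748)(-0.5736) = 0.3819, so φ₂ = 22.45°.
Δλ = atan2(sin θ sin δ cos φ₁, cos δ − sin φ₁ sin φ₂) = atan2(0.1901, 0.7570) = 14.098°.
λ₂ = 8.360° + 14.098° = 22.46°.

22.45°, 22.46°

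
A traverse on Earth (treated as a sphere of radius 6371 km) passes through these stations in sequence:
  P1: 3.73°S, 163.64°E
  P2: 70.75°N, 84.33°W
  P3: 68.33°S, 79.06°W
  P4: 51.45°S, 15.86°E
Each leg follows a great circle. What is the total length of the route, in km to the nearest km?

Leg P1→P2: central angle 1.7567 rad, distance 11191.8 km.
Leg P2→P3: central angle 2.4282 rad, distance 15470.0 km.
Leg P3→P4: central angle 0.7855 rad, distance 5004.2 km.
Total: 11191.8 + 15470.0 + 5004.2 ≈ 31666 km.

31666 km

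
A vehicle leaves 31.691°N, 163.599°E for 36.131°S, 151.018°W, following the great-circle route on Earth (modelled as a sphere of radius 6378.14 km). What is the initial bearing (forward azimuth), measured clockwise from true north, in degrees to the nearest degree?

144°

With φ₁ = 0.5531, φ₂ = -0.6306, Δλ = 0.7921 rad, the forward-azimuth formula gives
θ = atan2( sin Δλ cos φ₂ , cos φ₁ sin φ₂ − sin φ₁ cos φ₂ cos Δλ ) = atan2(0.5749, -0.7997) = 144.29°.
So the initial bearing is 144°.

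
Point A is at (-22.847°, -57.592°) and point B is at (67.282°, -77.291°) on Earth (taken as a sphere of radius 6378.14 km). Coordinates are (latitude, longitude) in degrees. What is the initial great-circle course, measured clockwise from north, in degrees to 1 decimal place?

With φ₁ = -0.3988, φ₂ = 1.1743, Δλ = -0.3438 rad, the forward-azimuth formula gives
θ = atan2( sin Δλ cos φ₂ , cos φ₁ sin φ₂ − sin φ₁ cos φ₂ cos Δλ ) = atan2(-0.1302, 0.9912) = -7.48°.
Adding 360° brings this into [0°, 360°): 352.5°.

352.5°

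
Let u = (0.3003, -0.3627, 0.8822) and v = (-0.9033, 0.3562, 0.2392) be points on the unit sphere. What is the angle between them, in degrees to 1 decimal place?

100.9°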